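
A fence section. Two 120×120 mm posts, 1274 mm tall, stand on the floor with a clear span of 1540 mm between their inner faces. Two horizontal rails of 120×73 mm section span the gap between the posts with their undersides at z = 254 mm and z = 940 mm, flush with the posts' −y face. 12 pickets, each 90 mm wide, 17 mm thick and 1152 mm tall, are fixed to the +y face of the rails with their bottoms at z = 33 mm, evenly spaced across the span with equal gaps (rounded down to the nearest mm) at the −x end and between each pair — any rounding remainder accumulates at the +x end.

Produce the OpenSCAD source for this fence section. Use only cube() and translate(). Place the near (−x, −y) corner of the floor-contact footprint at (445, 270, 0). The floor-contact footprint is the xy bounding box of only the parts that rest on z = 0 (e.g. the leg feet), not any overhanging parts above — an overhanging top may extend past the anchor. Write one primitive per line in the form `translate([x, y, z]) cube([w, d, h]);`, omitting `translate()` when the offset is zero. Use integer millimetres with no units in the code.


translate([445, 270, 0]) cube([120, 120, 1274]);
translate([2105, 270, 0]) cube([120, 120, 1274]);
translate([565, 270, 254]) cube([1540, 120, 73]);
translate([565, 270, 940]) cube([1540, 120, 73]);
translate([600, 390, 33]) cube([90, 17, 1152]);
translate([725, 390, 33]) cube([90, 17, 1152]);
translate([850, 390, 33]) cube([90, 17, 1152]);
translate([975, 390, 33]) cube([90, 17, 1152]);
translate([1100, 390, 33]) cube([90, 17, 1152]);
translate([1225, 390, 33]) cube([90, 17, 1152]);
translate([1350, 390, 33]) cube([90, 17, 1152]);
translate([1475, 390, 33]) cube([90, 17, 1152]);
translate([1600, 390, 33]) cube([90, 17, 1152]);
translate([1725, 390, 33]) cube([90, 17, 1152]);
translate([1850, 390, 33]) cube([90, 17, 1152]);
translate([1975, 390, 33]) cube([90, 17, 1152]);


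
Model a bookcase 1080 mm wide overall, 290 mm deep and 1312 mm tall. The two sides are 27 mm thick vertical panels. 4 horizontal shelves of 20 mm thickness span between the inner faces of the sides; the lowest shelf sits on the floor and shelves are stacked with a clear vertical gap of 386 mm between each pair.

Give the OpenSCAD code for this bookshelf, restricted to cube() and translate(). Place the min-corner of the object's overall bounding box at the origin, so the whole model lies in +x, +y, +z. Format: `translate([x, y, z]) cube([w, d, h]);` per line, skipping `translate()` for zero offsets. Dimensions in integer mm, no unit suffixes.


cube([27, 290, 1312]);
translate([1053, 0, 0]) cube([27, 290, 1312]);
translate([27, 0, 0]) cube([1026, 290, 20]);
translate([27, 0, 406]) cube([1026, 290, 20]);
translate([27, 0, 812]) cube([1026, 290, 20]);
translate([27, 0, 1218]) cube([1026, 290, 20]);


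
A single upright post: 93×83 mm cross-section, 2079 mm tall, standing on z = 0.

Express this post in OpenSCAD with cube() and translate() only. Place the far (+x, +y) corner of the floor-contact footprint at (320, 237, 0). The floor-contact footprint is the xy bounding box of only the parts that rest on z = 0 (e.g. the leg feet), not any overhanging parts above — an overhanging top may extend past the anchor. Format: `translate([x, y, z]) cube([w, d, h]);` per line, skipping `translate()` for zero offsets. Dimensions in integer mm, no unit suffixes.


translate([227, 154, 0]) cube([93, 83, 2079]);


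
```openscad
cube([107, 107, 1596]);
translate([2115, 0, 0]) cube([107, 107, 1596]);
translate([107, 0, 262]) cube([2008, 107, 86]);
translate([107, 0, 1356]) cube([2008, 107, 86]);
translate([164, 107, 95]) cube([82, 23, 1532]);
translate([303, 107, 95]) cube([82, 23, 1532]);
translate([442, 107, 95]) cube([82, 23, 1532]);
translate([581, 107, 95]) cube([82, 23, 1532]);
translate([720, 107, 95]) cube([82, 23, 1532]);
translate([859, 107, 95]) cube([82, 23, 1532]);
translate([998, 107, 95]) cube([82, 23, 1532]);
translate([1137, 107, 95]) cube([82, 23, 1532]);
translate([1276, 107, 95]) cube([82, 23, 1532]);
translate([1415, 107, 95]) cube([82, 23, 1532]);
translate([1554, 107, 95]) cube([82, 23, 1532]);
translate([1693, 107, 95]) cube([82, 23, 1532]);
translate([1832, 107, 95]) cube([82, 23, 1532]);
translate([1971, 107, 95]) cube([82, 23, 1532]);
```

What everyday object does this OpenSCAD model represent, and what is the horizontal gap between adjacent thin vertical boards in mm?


A fence section. The picket gap is 57 mm.

Two posts, two rails, 14 pickets — a fence section. Span 2008 mm holds 14 pickets of 82 mm with 15 equal gaps: ⌊(2008 − 14·82) / 15⌋ = 57 mm.


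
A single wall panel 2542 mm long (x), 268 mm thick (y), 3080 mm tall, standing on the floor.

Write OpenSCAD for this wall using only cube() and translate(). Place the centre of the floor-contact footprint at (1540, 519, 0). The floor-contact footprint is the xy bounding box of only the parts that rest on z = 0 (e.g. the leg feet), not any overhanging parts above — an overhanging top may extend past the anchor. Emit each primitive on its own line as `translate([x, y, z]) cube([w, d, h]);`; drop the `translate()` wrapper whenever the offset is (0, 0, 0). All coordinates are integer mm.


translate([269, 385, 0]) cube([2542, 268, 3080]);


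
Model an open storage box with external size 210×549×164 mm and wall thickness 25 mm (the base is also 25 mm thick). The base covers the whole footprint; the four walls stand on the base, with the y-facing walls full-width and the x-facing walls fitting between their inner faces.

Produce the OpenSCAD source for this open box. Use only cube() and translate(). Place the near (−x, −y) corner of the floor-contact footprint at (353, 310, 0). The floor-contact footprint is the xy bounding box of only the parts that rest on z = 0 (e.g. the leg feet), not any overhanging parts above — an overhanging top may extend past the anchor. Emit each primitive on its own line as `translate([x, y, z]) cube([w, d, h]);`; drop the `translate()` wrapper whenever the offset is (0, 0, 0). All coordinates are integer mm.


translate([353, 310, 0]) cube([210, 549, 25]);
translate([353, 310, 25]) cube([210, 25, 139]);
translate([353, 834, 25]) cube([210, 25, 139]);
translate([353, 335, 25]) cube([25, 499, 139]);
translate([538, 335, 25]) cube([25, 499, 139]);


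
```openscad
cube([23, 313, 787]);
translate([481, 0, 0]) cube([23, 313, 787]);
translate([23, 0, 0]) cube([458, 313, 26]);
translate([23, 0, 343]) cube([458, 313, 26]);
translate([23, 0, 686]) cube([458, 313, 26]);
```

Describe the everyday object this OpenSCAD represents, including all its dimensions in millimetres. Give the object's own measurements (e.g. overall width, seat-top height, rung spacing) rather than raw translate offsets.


An open bookshelf. Two side panels, each 23 mm thick, 313 mm deep and 787 mm tall, stand 504 mm apart (outside-to-outside). Between them sit 3 shelves, each 26 mm thick and 313 mm deep, spanning the full gap between the sides. The bottom shelf rests on the floor (its underside at z = 0) and the clear gap between one shelf's top and the next shelf's underside is 317 mm.


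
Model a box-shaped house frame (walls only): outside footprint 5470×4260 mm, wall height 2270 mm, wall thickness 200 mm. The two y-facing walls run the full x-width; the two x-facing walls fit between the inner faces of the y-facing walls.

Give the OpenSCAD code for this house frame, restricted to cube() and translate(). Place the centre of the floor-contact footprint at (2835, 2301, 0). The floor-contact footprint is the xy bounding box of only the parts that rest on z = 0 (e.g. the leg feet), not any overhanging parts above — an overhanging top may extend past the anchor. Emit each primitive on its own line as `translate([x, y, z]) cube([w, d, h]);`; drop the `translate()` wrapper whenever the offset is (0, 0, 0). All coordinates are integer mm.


translate([100, 171, 0]) cube([5470, 200, 2270]);
translate([100, 4231, 0]) cube([5470, 200, 2270]);
translate([100, 371, 0]) cube([200, 3860, 2270]);
translate([5370, 371, 0]) cube([200, 3860, 2270]);


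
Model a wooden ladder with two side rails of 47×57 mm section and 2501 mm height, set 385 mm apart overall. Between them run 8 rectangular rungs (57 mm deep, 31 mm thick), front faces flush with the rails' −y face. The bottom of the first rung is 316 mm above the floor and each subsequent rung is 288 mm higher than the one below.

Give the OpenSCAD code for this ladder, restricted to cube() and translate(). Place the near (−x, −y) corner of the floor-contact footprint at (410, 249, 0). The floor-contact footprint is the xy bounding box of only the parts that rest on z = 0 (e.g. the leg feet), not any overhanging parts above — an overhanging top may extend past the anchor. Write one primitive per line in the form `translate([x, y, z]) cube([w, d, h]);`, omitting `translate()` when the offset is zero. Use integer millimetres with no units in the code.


// rung span = 385 - 2*47 = 291
// rung[k] z = 316 + k*288
translate([410, 249, 0]) cube([47, 57, 2501]);
translate([748, 249, 0]) cube([47, 57, 2501]);
translate([457, 249, 316]) cube([291, 57, 31]);
translate([457, 249, 604]) cube([291, 57, 31]);
translate([457, 249, 892]) cube([291, 57, 31]);
translate([457, 249, 1180]) cube([291, 57, 31]);
translate([457, 249, 1468]) cube([291, 57, 31]);
translate([457, 249, 1756]) cube([291, 57, 31]);
translate([457, 249, 2044]) cube([291, 57, 31]);
translate([457, 249, 2332]) cube([291, 57, 31]);


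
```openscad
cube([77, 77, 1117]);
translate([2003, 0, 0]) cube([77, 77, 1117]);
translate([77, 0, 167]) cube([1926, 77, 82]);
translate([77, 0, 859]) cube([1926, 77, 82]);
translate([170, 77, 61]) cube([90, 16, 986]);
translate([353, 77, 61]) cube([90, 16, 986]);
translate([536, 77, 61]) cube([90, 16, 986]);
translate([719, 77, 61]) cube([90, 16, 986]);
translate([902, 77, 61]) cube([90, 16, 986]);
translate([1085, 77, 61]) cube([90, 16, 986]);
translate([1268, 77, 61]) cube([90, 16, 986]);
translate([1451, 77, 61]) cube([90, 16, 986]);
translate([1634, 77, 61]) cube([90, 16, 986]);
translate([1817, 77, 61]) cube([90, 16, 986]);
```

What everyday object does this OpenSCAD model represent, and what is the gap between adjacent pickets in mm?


A fence section. The picket gap is 93 mm.

Two posts, two rails, 10 pickets — a fence section. Span 1926 mm holds 10 pickets of 90 mm with 11 equal gaps: ⌊(1926 − 10·90) / 11⌋ = 93 mm.


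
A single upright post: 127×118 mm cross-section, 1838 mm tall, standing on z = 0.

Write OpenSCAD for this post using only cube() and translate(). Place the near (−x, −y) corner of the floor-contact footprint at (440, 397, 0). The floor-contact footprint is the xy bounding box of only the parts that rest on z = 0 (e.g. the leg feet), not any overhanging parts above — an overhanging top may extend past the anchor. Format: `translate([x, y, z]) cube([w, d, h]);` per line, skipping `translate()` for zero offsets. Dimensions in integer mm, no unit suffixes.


translate([440, 397, 0]) cube([127, 118, 1838]);


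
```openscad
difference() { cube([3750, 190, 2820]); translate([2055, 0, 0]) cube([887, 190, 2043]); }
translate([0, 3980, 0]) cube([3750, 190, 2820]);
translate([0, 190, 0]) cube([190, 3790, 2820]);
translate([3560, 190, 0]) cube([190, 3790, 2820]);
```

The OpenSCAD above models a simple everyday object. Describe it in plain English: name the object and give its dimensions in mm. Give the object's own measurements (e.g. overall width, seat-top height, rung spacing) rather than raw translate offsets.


A single room: four walls, each 2820 mm tall and 190 mm thick, enclosing an outside footprint 3750×4170 mm (x × y), no floor or roof. The front and back walls (−y and +y sides) run the full x-width; the side walls fit between their inner faces. A door opening 887 mm wide and 2043 mm tall is cut through the front wall from the floor up, its −x edge 2055 mm from the wall's −x end.


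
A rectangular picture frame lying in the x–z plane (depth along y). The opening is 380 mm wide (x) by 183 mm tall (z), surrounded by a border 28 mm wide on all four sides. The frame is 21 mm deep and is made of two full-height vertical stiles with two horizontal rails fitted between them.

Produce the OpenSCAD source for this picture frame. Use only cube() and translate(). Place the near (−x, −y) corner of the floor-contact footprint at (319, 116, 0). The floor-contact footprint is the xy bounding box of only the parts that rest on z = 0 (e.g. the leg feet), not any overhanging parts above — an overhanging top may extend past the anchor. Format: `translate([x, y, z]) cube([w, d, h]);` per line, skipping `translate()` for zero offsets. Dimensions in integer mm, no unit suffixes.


translate([319, 116, 0]) cube([28, 21, 239]);
translate([727, 116, 0]) cube([28, 21, 239]);
translate([347, 116, 0]) cube([380, 21, 28]);
translate([347, 116, 211]) cube([380, 21, 28]);


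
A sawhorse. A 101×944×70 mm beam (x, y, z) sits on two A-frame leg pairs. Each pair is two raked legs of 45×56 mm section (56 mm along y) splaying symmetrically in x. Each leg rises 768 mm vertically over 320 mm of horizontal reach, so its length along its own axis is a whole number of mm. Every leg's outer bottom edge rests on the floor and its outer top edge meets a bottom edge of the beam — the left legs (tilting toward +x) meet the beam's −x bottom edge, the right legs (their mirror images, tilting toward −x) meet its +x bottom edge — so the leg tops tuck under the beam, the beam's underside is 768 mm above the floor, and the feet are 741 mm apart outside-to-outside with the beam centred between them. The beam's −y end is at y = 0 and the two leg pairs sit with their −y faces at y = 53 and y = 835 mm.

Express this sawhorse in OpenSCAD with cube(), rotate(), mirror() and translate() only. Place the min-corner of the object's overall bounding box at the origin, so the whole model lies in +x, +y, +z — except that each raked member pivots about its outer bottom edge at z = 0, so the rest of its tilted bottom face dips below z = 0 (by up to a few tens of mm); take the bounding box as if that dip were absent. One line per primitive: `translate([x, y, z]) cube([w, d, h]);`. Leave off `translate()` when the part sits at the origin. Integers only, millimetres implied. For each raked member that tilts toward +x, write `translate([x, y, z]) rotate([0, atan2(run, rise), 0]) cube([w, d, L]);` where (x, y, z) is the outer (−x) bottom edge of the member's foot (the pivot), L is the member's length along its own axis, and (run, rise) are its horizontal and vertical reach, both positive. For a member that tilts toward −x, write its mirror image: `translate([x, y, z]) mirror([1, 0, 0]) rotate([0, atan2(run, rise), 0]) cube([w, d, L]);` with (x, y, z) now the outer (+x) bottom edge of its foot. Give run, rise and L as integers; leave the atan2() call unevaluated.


translate([320, 0, 768]) cube([101, 944, 70]);
translate([0, 53, 0]) rotate([0, atan2(320, 768), 0]) cube([45, 56, 832]);
translate([741, 53, 0]) mirror([1, 0, 0]) rotate([0, atan2(320, 768), 0]) cube([45, 56, 832]);
translate([0, 835, 0]) rotate([0, atan2(320, 768), 0]) cube([45, 56, 832]);
translate([741, 835, 0]) mirror([1, 0, 0]) rotate([0, atan2(320, 768), 0]) cube([45, 56, 832]);


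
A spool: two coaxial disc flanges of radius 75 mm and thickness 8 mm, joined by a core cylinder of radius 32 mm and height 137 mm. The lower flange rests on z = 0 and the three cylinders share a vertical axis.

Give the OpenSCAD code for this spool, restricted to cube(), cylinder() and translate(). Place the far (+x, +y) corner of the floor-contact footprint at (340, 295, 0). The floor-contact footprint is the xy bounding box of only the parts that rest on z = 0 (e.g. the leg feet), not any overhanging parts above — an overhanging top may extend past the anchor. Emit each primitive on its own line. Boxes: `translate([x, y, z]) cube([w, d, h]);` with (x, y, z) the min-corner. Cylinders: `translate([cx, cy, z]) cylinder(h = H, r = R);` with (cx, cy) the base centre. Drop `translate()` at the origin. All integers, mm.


translate([265, 220, 0]) cylinder(h = 8, r = 75);
translate([265, 220, 8]) cylinder(h = 137, r = 32);
translate([265, 220, 145]) cylinder(h = 8, r = 75);


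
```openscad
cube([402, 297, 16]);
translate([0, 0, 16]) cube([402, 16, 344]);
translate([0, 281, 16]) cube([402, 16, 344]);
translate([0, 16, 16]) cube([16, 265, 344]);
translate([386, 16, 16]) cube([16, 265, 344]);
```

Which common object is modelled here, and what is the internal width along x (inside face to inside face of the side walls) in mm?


An open box. The internal width is 370 mm.

A 402×297 base slab with four walls standing on it — an open box. The base is 402 mm wide and the walls are 16 mm thick, so the internal width is 402 − 2 × 16 = 370 mm.


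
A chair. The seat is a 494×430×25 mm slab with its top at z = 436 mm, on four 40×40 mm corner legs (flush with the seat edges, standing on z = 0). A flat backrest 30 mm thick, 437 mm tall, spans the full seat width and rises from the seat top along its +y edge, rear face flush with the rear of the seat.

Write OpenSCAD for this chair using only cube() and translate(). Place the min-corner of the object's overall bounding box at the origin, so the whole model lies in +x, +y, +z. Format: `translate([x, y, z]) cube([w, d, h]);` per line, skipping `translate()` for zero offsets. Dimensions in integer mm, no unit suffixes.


translate([0, 0, 411]) cube([494, 430, 25]);
cube([40, 40, 411]);
translate([454, 0, 0]) cube([40, 40, 411]);
translate([0, 390, 0]) cube([40, 40, 411]);
translate([454, 390, 0]) cube([40, 40, 411]);
translate([0, 400, 436]) cube([494, 30, 437]);


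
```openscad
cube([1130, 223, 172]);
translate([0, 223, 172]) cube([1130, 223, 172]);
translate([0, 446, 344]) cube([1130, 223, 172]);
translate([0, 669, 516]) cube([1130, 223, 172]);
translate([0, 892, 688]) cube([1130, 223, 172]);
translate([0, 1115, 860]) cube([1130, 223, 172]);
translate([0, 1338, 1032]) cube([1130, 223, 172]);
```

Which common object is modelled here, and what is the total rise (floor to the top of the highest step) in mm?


A staircase. The total rise is 1204 mm.

7 identical blocks, each offset up and back from the previous — a staircase. Each step is 172 mm tall and there are 7 of them, so the total rise is 7 × 172 = 1204 mm.


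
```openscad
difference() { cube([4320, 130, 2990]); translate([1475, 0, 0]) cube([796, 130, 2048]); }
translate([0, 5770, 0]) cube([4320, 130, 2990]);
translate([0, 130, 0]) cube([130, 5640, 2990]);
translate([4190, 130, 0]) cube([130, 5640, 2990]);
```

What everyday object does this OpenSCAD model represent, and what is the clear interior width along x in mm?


A single room. The interior width is 4060 mm.

Four walls enclosing a rectangle with a door in the front wall — a room. Outside width 4320 minus two 130 mm walls gives 4060 mm.


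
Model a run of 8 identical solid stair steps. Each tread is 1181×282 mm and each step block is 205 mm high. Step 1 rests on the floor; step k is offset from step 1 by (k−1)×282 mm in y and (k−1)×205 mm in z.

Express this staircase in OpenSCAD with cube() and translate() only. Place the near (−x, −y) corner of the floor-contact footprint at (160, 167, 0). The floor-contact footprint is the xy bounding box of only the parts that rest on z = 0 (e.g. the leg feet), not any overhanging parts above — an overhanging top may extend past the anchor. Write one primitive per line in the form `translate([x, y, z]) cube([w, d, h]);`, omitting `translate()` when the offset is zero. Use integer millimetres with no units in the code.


translate([160, 167, 0]) cube([1181, 282, 205]);
translate([160, 449, 205]) cube([1181, 282, 205]);
translate([160, 731, 410]) cube([1181, 282, 205]);
translate([160, 1013, 615]) cube([1181, 282, 205]);
translate([160, 1295, 820]) cube([1181, 282, 205]);
translate([160, 1577, 1025]) cube([1181, 282, 205]);
translate([160, 1859, 1230]) cube([1181, 282, 205]);
translate([160, 2141, 1435]) cube([1181, 282, 205]);


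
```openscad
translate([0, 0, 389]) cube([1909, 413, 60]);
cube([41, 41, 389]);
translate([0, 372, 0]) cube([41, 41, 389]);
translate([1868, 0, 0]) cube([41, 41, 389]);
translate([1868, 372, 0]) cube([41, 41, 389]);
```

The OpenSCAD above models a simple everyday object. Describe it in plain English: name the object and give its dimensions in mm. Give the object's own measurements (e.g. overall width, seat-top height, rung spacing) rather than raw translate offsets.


A long wooden bench with a 1909 mm (x) × 413 mm (y) seat, 60 mm thick, its top surface 449 mm above the floor. Four 41 mm square legs at the seat corners, flush with the edges, run from z = 0 to the seat underside.


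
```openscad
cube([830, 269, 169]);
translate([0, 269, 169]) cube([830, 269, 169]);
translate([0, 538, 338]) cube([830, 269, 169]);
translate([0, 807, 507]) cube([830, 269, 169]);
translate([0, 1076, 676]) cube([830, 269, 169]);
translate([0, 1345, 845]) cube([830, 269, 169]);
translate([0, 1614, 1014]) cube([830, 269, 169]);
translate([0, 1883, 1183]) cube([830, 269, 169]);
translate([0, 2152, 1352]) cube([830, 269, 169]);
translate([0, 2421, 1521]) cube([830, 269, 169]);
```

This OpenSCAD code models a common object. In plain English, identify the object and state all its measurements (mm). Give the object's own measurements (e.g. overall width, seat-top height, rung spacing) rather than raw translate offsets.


A straight staircase of 10 solid steps. Each step is 830 mm wide (x), 269 mm deep (y, the going) and 169 mm tall (the rise). The first step rests on the floor; each subsequent step sits one going further in +y and one rise higher in +z, directly behind and above the previous step with no overlap.


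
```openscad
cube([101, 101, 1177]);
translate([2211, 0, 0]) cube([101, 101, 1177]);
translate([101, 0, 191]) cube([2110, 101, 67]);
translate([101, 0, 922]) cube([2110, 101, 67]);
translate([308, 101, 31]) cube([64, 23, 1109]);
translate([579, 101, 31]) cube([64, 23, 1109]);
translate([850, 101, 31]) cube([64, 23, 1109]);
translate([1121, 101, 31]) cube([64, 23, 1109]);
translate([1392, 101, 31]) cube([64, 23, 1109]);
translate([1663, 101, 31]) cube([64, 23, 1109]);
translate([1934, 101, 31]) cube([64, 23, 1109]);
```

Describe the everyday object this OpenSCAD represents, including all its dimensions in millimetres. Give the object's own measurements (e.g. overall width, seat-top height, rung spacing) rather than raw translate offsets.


A fence section. Two 101×101 mm posts, 1177 mm tall, stand on the floor with a clear span of 2110 mm between their inner faces. Two horizontal rails of 101×67 mm section span the gap between the posts with their undersides at z = 191 mm and z = 922 mm, flush with the posts' −y face. 7 pickets, each 64 mm wide, 23 mm thick and 1109 mm tall, are fixed to the +y face of the rails with their bottoms at z = 31 mm, spaced across the span with a 207 mm gap after the −x post and between neighbouring pickets, with 213 mm left before the +x post.


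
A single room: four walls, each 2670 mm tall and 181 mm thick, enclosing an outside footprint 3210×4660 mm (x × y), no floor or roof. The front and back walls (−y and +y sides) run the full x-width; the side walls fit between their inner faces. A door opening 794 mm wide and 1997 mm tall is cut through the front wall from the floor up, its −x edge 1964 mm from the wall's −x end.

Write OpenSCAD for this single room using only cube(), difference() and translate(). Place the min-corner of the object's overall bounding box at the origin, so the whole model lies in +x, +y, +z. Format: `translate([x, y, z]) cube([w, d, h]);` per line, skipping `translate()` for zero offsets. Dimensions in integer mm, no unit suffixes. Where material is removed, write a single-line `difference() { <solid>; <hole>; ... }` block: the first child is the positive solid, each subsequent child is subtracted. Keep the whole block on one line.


difference() { cube([3210, 181, 2670]); translate([1964, 0, 0]) cube([794, 181, 1997]); }
translate([0, 4479, 0]) cube([3210, 181, 2670]);
translate([0, 181, 0]) cube([181, 4298, 2670]);
translate([3029, 181, 0]) cube([181, 4298, 2670]);


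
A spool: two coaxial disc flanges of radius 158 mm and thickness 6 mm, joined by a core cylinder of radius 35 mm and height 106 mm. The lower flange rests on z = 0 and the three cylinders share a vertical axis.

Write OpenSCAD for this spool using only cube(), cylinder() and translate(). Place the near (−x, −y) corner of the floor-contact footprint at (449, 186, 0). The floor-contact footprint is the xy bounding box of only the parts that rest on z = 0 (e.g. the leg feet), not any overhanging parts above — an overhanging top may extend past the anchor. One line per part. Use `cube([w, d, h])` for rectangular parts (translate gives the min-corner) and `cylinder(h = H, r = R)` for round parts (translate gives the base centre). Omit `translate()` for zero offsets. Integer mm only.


translate([607, 344, 0]) cylinder(h = 6, r = 158);
translate([607, 344, 6]) cylinder(h = 106, r = 35);
translate([607, 344, 112]) cylinder(h = 6, r = 158);


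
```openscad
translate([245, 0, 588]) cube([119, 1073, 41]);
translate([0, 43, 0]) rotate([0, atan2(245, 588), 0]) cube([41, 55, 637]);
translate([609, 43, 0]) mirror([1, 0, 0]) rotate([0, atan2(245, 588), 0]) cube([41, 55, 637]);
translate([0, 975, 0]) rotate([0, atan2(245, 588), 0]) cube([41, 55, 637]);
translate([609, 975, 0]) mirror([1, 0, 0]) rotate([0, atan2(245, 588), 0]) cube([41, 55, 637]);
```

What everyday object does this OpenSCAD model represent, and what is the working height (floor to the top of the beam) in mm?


A sawhorse. The overall height is 629 mm.

A beam across two mirrored pairs of raked legs — a sawhorse. The beam's underside is at z = 588 (matching the legs' vertical rise in atan2(245, 588)) and the beam is 41 mm tall, so its top is at 588 + 41 = 629 mm. The raked legs top out at the beam's underside, so that is the highest point.


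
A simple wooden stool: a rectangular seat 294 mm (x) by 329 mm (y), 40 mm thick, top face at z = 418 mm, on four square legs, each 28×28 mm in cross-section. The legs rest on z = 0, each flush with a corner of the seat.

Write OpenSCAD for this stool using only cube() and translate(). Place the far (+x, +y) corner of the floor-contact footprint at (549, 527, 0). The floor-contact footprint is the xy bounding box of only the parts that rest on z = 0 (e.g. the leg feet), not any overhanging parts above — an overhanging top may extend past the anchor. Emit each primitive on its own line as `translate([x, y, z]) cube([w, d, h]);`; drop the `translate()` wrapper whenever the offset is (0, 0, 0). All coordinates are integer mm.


translate([255, 198, 378]) cube([294, 329, 40]);
translate([255, 198, 0]) cube([28, 28, 378]);
translate([521, 198, 0]) cube([28, 28, 378]);
translate([255, 499, 0]) cube([28, 28, 378]);
translate([521, 499, 0]) cube([28, 28, 378]);


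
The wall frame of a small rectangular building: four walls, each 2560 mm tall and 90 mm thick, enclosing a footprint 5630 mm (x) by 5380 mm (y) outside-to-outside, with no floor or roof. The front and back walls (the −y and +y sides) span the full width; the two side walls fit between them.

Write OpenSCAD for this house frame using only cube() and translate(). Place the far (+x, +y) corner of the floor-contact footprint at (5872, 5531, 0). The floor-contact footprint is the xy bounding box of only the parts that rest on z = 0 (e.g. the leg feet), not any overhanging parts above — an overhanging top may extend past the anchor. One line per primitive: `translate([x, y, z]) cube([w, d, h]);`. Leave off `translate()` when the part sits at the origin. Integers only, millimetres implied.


translate([242, 151, 0]) cube([5630, 90, 2560]);
translate([242, 5441, 0]) cube([5630, 90, 2560]);
translate([242, 241, 0]) cube([90, 5200, 2560]);
translate([5782, 241, 0]) cube([90, 5200, 2560]);


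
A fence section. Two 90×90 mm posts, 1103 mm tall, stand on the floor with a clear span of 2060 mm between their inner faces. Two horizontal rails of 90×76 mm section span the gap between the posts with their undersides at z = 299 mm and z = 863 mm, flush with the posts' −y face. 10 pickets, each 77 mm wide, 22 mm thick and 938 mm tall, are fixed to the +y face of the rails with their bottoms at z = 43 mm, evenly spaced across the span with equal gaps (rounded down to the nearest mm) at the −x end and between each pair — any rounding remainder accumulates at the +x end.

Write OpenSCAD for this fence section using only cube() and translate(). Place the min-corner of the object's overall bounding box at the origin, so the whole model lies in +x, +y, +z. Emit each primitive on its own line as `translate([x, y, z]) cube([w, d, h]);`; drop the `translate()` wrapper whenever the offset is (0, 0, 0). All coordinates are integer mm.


cube([90, 90, 1103]);
translate([2150, 0, 0]) cube([90, 90, 1103]);
translate([90, 0, 299]) cube([2060, 90, 76]);
translate([90, 0, 863]) cube([2060, 90, 76]);
translate([207, 90, 43]) cube([77, 22, 938]);
translate([401, 90, 43]) cube([77, 22, 938]);
translate([595, 90, 43]) cube([77, 22, 938]);
translate([789, 90, 43]) cube([77, 22, 938]);
translate([983, 90, 43]) cube([77, 22, 938]);
translate([1177, 90, 43]) cube([77, 22, 938]);
translate([1371, 90, 43]) cube([77, 22, 938]);
translate([1565, 90, 43]) cube([77, 22, 938]);
translate([1759, 90, 43]) cube([77, 22, 938]);
translate([1953, 90, 43]) cube([77, 22, 938]);


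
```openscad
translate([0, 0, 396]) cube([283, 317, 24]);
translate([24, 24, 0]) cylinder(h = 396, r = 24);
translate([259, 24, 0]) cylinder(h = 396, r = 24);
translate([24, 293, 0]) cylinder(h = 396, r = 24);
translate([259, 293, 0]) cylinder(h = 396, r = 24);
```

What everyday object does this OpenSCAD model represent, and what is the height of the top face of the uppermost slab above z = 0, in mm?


A stool. The seat height is 420 mm.

A 283×317×24 slab at z = 396 on four corner cylinders — a stool. The seat top is 396 + 24 = 420 mm.


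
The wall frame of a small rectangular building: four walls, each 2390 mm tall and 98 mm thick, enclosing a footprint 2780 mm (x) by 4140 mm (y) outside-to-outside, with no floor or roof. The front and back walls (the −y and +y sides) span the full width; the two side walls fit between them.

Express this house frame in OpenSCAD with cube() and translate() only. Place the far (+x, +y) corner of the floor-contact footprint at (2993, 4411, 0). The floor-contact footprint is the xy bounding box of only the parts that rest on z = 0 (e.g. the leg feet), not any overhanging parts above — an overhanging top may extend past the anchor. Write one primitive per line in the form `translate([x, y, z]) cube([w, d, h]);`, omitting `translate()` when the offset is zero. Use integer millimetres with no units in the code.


translate([213, 271, 0]) cube([2780, 98, 2390]);
translate([213, 4313, 0]) cube([2780, 98, 2390]);
translate([213, 369, 0]) cube([98, 3944, 2390]);
translate([2895, 369, 0]) cube([98, 3944, 2390]);


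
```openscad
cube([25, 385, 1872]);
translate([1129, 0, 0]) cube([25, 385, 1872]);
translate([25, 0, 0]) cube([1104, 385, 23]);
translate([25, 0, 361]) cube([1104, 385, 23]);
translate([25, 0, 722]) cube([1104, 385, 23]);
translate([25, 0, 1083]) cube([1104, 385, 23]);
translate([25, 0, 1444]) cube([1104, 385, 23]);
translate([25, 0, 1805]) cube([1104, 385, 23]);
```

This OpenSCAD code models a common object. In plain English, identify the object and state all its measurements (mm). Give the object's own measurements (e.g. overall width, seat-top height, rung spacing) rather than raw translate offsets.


An open bookshelf. Two side panels, each 25 mm thick, 385 mm deep and 1872 mm tall, stand 1154 mm apart (outside-to-outside). Between them sit 6 shelves, each 23 mm thick and 385 mm deep, spanning the full gap between the sides. The bottom shelf rests on the floor (its underside at z = 0) and the clear gap between one shelf's top and the next shelf's underside is 338 mm.


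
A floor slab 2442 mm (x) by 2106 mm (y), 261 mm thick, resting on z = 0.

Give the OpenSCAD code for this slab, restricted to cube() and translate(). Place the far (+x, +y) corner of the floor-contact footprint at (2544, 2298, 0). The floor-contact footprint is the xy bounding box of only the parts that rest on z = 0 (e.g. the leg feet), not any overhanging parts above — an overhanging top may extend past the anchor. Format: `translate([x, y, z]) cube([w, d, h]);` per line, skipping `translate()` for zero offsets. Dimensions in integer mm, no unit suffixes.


translate([102, 192, 0]) cube([2442, 2106, 261]);


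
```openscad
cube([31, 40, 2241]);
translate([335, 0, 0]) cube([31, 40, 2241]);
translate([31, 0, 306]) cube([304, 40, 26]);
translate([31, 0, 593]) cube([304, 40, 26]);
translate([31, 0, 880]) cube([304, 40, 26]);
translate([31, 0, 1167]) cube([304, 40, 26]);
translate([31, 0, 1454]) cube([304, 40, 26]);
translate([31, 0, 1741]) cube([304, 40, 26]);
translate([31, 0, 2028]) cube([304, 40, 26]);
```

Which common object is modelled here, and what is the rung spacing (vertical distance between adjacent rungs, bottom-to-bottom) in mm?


A ladder. The rung spacing is 287 mm.

Two tall 31×40 posts with 7 short bars between them — a ladder. Adjacent rungs sit at z = 306 and z = 593, so the spacing is 593 − 306 = 287 mm.


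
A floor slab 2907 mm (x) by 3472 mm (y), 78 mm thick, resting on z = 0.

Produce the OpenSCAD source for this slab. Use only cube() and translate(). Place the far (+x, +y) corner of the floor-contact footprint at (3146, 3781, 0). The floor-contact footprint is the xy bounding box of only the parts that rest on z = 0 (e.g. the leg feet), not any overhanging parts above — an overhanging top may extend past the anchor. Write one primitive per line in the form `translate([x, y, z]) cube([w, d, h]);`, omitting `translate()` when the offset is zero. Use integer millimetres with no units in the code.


translate([239, 309, 0]) cube([2907, 3472, 78]);


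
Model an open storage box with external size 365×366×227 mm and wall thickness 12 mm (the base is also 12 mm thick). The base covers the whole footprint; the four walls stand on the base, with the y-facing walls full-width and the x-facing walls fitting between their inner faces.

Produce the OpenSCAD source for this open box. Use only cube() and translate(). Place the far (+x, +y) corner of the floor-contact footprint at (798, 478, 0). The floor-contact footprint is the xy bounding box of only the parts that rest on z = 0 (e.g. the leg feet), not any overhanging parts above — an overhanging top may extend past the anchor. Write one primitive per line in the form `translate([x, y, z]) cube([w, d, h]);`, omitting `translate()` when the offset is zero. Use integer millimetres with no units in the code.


translate([433, 112, 0]) cube([365, 366, 12]);
translate([433, 112, 12]) cube([365, 12, 215]);
translate([433, 466, 12]) cube([365, 12, 215]);
translate([433, 124, 12]) cube([12, 342, 215]);
translate([786, 124, 12]) cube([12, 342, 215]);


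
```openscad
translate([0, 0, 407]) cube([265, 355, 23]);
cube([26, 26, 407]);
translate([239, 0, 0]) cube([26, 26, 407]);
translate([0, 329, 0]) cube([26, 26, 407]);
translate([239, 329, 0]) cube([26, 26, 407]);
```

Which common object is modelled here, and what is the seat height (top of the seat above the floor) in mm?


A stool. The seat height is 430 mm.

A 265×355×23 slab at z = 407 on four corner posts — a stool. The seat top is 407 + 23 = 430 mm.


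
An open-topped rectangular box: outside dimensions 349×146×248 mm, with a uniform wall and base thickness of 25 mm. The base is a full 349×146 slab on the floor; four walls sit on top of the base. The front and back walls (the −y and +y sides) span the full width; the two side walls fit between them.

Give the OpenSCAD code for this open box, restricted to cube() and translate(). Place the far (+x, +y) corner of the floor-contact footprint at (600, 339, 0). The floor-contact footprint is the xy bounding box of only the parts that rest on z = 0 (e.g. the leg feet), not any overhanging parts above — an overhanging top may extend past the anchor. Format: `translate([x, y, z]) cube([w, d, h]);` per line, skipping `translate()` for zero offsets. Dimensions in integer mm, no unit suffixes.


translate([251, 193, 0]) cube([349, 146, 25]);
translate([251, 193, 25]) cube([349, 25, 223]);
translate([251, 314, 25]) cube([349, 25, 223]);
translate([251, 218, 25]) cube([25, 96, 223]);
translate([575, 218, 25]) cube([25, 96, 223]);


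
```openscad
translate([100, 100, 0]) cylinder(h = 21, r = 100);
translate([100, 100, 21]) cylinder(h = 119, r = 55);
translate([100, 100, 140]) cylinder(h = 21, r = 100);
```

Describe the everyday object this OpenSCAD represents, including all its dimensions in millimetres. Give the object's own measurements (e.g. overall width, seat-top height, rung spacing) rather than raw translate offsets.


A spool: two coaxial disc flanges of radius 100 mm and thickness 21 mm, joined by a core cylinder of radius 55 mm and height 119 mm. The lower flange rests on z = 0 and the three cylinders share a vertical axis.


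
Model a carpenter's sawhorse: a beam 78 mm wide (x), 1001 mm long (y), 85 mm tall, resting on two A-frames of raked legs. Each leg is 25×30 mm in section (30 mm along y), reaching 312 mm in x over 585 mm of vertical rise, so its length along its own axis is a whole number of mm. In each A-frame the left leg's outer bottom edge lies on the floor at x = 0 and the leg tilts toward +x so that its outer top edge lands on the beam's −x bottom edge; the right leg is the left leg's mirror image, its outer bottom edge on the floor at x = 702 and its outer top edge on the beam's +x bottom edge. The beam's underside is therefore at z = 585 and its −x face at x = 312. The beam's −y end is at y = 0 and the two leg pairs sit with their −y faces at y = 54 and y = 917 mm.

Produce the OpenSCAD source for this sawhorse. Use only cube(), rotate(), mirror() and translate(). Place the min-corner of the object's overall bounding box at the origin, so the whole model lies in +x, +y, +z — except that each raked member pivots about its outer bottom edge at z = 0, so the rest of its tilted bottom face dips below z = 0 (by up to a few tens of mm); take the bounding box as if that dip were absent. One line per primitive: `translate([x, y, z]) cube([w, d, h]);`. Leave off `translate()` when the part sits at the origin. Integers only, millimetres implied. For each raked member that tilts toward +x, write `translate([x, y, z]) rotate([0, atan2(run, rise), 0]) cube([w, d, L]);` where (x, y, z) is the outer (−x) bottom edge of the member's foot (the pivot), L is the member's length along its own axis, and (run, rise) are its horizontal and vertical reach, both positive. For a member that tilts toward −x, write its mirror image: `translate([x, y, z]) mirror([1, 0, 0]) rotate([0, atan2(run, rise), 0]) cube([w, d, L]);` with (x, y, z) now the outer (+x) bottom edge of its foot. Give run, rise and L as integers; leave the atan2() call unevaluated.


// leg length = √(312² + 585²) = 663
// right-leg outer foot x = 2·312 + 78 = 702
// beam min-corner = (312, 0, 585)
translate([312, 0, 585]) cube([78, 1001, 85]);
translate([0, 54, 0]) rotate([0, atan2(312, 585), 0]) cube([25, 30, 663]);
translate([702, 54, 0]) mirror([1, 0, 0]) rotate([0, atan2(312, 585), 0]) cube([25, 30, 663]);
translate([0, 917, 0]) rotate([0, atan2(312, 585), 0]) cube([25, 30, 663]);
translate([702, 917, 0]) mirror([1, 0, 0]) rotate([0, atan2(312, 585), 0]) cube([25, 30, 663]);


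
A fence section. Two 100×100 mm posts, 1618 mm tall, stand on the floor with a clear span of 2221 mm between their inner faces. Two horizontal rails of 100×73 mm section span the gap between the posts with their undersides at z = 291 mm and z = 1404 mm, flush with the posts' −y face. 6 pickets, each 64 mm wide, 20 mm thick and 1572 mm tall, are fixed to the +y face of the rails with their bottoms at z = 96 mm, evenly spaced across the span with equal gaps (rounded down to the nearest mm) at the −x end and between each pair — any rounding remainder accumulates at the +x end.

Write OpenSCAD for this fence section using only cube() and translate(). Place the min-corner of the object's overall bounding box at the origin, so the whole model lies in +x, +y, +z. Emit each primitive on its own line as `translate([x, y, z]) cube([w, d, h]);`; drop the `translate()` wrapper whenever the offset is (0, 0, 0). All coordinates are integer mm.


cube([100, 100, 1618]);
translate([2321, 0, 0]) cube([100, 100, 1618]);
translate([100, 0, 291]) cube([2221, 100, 73]);
translate([100, 0, 1404]) cube([2221, 100, 73]);
translate([362, 100, 96]) cube([64, 20, 1572]);
translate([688, 100, 96]) cube([64, 20, 1572]);
translate([1014, 100, 96]) cube([64, 20, 1572]);
translate([1340, 100, 96]) cube([64, 20, 1572]);
translate([1666, 100, 96]) cube([64, 20, 1572]);
translate([1992, 100, 96]) cube([64, 20, 1572]);
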